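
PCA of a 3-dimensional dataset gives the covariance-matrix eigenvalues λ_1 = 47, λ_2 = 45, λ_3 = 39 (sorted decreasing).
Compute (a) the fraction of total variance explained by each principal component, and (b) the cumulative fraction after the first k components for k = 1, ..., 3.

Step 1 — total variance = trace(Sigma) = Σ λ_i = 47 + 45 + 39 = 131.

Step 2 — fraction explained by component i = λ_i / Σ λ:
  PC1: 47/131 = 0.3588
  PC2: 45/131 = 0.3435
  PC3: 39/131 = 0.2977

Step 3 — cumulative fraction after k components = (λ_1 + ... + λ_k) / Σ λ:
  k = 1: 47/131 = 0.3588
  k = 2: (47 + 45)/131 = 92/131 = 0.7023
  k = 3: (47 + 45 + 39)/131 = 131/131 = 1

Summary (fraction, with percent):

explained: PC1 0.3588 (35.88%), PC2 0.3435 (34.35%), PC3 0.2977 (29.77%);  cumulative: 0.3588, 0.7023, 1


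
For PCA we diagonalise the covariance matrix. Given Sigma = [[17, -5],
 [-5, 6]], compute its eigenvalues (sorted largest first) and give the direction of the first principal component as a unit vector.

Step 1 — characteristic polynomial of 2×2 Sigma:
  det(Sigma - λI) = λ² - trace · λ + det = 0.
  trace = 17 + 6 = 23, det = 17·6 - (-5)² = 77.
Step 2 — discriminant:
  Δ = trace² - 4·det = 529 - 308 = 221.
Step 3 — eigenvalues:
  λ = (trace ± √Δ)/2 = (23 ± 14.8661)/2,
  λ_1 = 18.933,  λ_2 = 4.067.

Step 4 — unit eigenvector for λ_1: solve (Sigma - λ_1 I)v = 0. First row:
  (17 - 18.933)·v_x + (-5)·v_y = 0, i.e. (-1.933)·v_x + (-5)·v_y = 0,
  so v ∝ (b, λ_1 - a) = (-5, 1.933); multiply by -1 so the first entry is positive: u = (5, -1.933).
  ||u|| = √((5)² + (-1.933)²) = √(28.7366) ≈ 5.3607,
  v_1 = u/||u|| ≈ (0.9327, -0.3606) (||v_1|| = 1).

λ_1 = 18.933,  λ_2 = 4.067;  v_1 ≈ (0.9327, -0.3606)


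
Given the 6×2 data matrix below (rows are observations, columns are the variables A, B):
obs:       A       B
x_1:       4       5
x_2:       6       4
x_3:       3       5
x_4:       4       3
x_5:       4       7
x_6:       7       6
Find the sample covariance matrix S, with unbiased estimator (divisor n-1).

Step 1 — column means:
  mean(A) = (4 + 6 + 3 + 4 + 4 + 7) / 6 = 28/6 = 4.6667
  mean(B) = (5 + 4 + 5 + 3 + 7 + 6) / 6 = 30/6 = 5

Step 2 — sample covariance S[i,j] = (1/(n-1)) · Σ_k (x_{k,i} - mean_i) · (x_{k,j} - mean_j), with n-1 = 5.
  S[A,A] = ((-0.6667)·(-0.6667) + (1.3333)·(1.3333) + (-1.6667)·(-1.6667) + (-0.6667)·(-0.6667) + (-0.6667)·(-0.6667) + (2.3333)·(2.3333)) / 5 = 11.3333/5 = 2.2667
  S[A,B] = ((-0.6667)·(0) + (1.3333)·(-1) + (-1.6667)·(0) + (-0.6667)·(-2) + (-0.6667)·(2) + (2.3333)·(1)) / 5 = 1/5 = 0.2
  S[B,B] = ((0)·(0) + (-1)·(-1) + (0)·(0) + (-2)·(-2) + (2)·(2) + (1)·(1)) / 5 = 10/5 = 2

S is symmetric (S[j,i] = S[i,j]). Assembling:

S = [[2.2667, 0.2],
 [0.2, 2]]


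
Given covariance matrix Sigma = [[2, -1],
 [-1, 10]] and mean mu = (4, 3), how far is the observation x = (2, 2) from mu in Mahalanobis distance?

Step 1 — centre the observation: (x - mu) = (-2, -1).

Step 2 — invert Sigma. det(Sigma) = 2·10 - (-1)² = 19.
  Sigma^{-1} = (1/det) · [[d, -b], [-b, a]] = [[0.5263, 0.0526],
 [0.0526, 0.1053]].

Step 3 — form the quadratic (x - mu)^T · Sigma^{-1} · (x - mu):
  Sigma^{-1} · (x - mu) = (-1.1053, -0.2105).
  (x - mu)^T · [Sigma^{-1} · (x - mu)] = (-2)·(-1.1053) + (-1)·(-0.2105) = 2.4211.

Step 4 — take square root: d = √(2.4211) ≈ 1.556.

d(x, mu) = √(2.4211) ≈ 1.556


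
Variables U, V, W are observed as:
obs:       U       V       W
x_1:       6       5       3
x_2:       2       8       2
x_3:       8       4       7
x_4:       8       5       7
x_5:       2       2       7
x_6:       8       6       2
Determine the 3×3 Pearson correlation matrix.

Step 1 — column means:
  mean(U) = (6 + 2 + 8 + 8 + 2 + 8) / 6 = 34/6 = 5.6667
  mean(V) = (5 + 8 + 4 + 5 + 2 + 6) / 6 = 30/6 = 5
  mean(W) = (3 + 2 + 7 + 7 + 7 + 2) / 6 = 28/6 = 4.6667

Step 2 — sample variances and covariances s[i,j] = (1/(n-1)) · Σ_k (x_{k,i} - mean_i) · (x_{k,j} - mean_j), with n-1 = 5:
  s[U,U] = ((0.3333)·(0.3333) + (-3.6667)·(-3.6667) + (2.3333)·(2.3333) + (2.3333)·(2.3333) + (-3.6667)·(-3.6667) + (2.3333)·(2.3333)) / 5 = 43.3333/5 = 8.6667
  s[U,V] = ((0.3333)·(0) + (-3.6667)·(3) + (2.3333)·(-1) + (2.3333)·(0) + (-3.6667)·(-3) + (2.3333)·(1)) / 5 = 0/5 = 0
  s[U,W] = ((0.3333)·(-1.6667) + (-3.6667)·(-2.6667) + (2.3333)·(2.3333) + (2.3333)·(2.3333) + (-3.6667)·(2.3333) + (2.3333)·(-2.6667)) / 5 = 5.3333/5 = 1.0667
  s[V,V] = ((0)·(0) + (3)·(3) + (-1)·(-1) + (0)·(0) + (-3)·(-3) + (1)·(1)) / 5 = 20/5 = 4
  s[V,W] = ((0)·(-1.6667) + (3)·(-2.6667) + (-1)·(2.3333) + (0)·(2.3333) + (-3)·(2.3333) + (1)·(-2.6667)) / 5 = -20/5 = -4
  s[W,W] = ((-1.6667)·(-1.6667) + (-2.6667)·(-2.6667) + (2.3333)·(2.3333) + (2.3333)·(2.3333) + (2.3333)·(2.3333) + (-2.6667)·(-2.6667)) / 5 = 33.3333/5 = 6.6667
  Sample standard deviations s_i = √(s[i,i]):
  s(U) = √(8.6667) = 2.9439
  s(V) = √(4) = 2
  s(W) = √(6.6667) = 2.582

Step 3 — r_{ij} = s_{ij} / (s_i · s_j):
  r[U,U] = 1 (diagonal).
  r[U,V] = 0 / (2.9439 · 2) = 0 / 5.8878 = 0
  r[U,W] = 1.0667 / (2.9439 · 2.582) = 1.0667 / 7.6012 = 0.1403
  r[V,V] = 1 (diagonal).
  r[V,W] = -4 / (2 · 2.582) = -4 / 5.164 = -0.7746
  r[W,W] = 1 (diagonal).

R is symmetric with unit diagonal. Assembling:

R = [[1, 0, 0.1403],
 [0, 1, -0.7746],
 [0.1403, -0.7746, 1]]


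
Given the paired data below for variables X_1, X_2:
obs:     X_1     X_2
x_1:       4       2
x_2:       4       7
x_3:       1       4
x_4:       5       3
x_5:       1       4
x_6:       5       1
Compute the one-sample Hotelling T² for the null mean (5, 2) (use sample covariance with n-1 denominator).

Step 1 — sample mean vector:
  mean(X_1) = (4 + 4 + 1 + 5 + 1 + 5) / 6 = 20/6 = 3.3333
  mean(X_2) = (2 + 7 + 4 + 3 + 4 + 1) / 6 = 21/6 = 3.5
  x̄ = (3.3333, 3.5),  deviation x̄ - mu_0 = (3.3333, 3.5) - (5, 2) = (-1.6667, 1.5).

Step 2 — sample covariance matrix, S[i,j] = (1/(n-1)) · Σ_k (x_{k,i} - mean_i) · (x_{k,j} - mean_j), divisor n-1 = 5:
  S[X_1,X_1] = ((0.6667)·(0.6667) + (0.6667)·(0.6667) + (-2.3333)·(-2.3333) + (1.6667)·(1.6667) + (-2.3333)·(-2.3333) + (1.6667)·(1.6667)) / 5 = 17.3333/5 = 3.4667
  S[X_1,X_2] = ((0.6667)·(-1.5) + (0.6667)·(3.5) + (-2.3333)·(0.5) + (1.6667)·(-0.5) + (-2.3333)·(0.5) + (1.6667)·(-2.5)) / 5 = -6/5 = -1.2
  S[X_2,X_2] = ((-1.5)·(-1.5) + (3.5)·(3.5) + (0.5)·(0.5) + (-0.5)·(-0.5) + (0.5)·(0.5) + (-2.5)·(-2.5)) / 5 = 21.5/5 = 4.3
  S = [[3.4667, -1.2],
 [-1.2, 4.3]].

Step 3 — invert S. det(S) = 3.4667·4.3 - (-1.2)² = 13.4667.
  S^{-1} = (1/det) · [[d, -b], [-b, a]] = [[0.3193, 0.0891],
 [0.0891, 0.2574]].

Step 4 — quadratic form (x̄ - mu_0)^T · S^{-1} · (x̄ - mu_0):
  S^{-1} · (x̄ - mu_0) = (-0.3985, 0.2376),
  (x̄ - mu_0)^T · [...] = (-1.6667)·(-0.3985) + (1.5)·(0.2376) = 1.0206.

Step 5 — scale by n: T² = 6 · 1.0206 = 6.1238.

T² ≈ 6.1238


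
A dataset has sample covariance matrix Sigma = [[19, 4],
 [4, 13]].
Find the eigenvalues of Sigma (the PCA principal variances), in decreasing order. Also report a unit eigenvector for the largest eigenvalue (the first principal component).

Step 1 — characteristic polynomial of 2×2 Sigma:
  det(Sigma - λI) = λ² - trace · λ + det = 0.
  trace = 19 + 13 = 32, det = 19·13 - (4)² = 231.
Step 2 — discriminant:
  Δ = trace² - 4·det = 1024 - 924 = 100.
Step 3 — eigenvalues:
  λ = (trace ± √Δ)/2 = (32 ± 10)/2,
  λ_1 = 21,  λ_2 = 11.

Step 4 — unit eigenvector for λ_1: solve (Sigma - λ_1 I)v = 0. First row:
  (19 - 21)·v_x + (4)·v_y = 0, i.e. (-2)·v_x + (4)·v_y = 0,
  so v ∝ (b, λ_1 - a) = (4, 2) = u.
  ||u|| = √((4)² + (2)²) = √(20) ≈ 4.4721,
  v_1 = u/||u|| ≈ (0.8944, 0.4472) (||v_1|| = 1).

λ_1 = 21,  λ_2 = 11;  v_1 ≈ (0.8944, 0.4472)


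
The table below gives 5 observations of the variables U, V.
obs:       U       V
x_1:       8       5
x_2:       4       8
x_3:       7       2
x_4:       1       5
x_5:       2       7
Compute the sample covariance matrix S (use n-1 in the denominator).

Step 1 — column means:
  mean(U) = (8 + 4 + 7 + 1 + 2) / 5 = 22/5 = 4.4
  mean(V) = (5 + 8 + 2 + 5 + 7) / 5 = 27/5 = 5.4

Step 2 — sample covariance S[i,j] = (1/(n-1)) · Σ_k (x_{k,i} - mean_i) · (x_{k,j} - mean_j), with n-1 = 4.
  S[U,U] = ((3.6)·(3.6) + (-0.4)·(-0.4) + (2.6)·(2.6) + (-3.4)·(-3.4) + (-2.4)·(-2.4)) / 4 = 37.2/4 = 9.3
  S[U,V] = ((3.6)·(-0.4) + (-0.4)·(2.6) + (2.6)·(-3.4) + (-3.4)·(-0.4) + (-2.4)·(1.6)) / 4 = -13.8/4 = -3.45
  S[V,V] = ((-0.4)·(-0.4) + (2.6)·(2.6) + (-3.4)·(-3.4) + (-0.4)·(-0.4) + (1.6)·(1.6)) / 4 = 21.2/4 = 5.3

S is symmetric (S[j,i] = S[i,j]). Assembling:

S = [[9.3, -3.45],
 [-3.45, 5.3]]


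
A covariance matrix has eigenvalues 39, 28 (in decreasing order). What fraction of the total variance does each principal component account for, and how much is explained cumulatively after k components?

Step 1 — total variance = trace(Sigma) = Σ λ_i = 39 + 28 = 67.

Step 2 — fraction explained by component i = λ_i / Σ λ:
  PC1: 39/67 = 0.5821
  PC2: 28/67 = 0.4179

Step 3 — cumulative fraction after k components = (λ_1 + ... + λ_k) / Σ λ:
  k = 1: 39/67 = 0.5821
  k = 2: (39 + 28)/67 = 67/67 = 1

Summary (fraction, with percent):

explained: PC1 0.5821 (58.21%), PC2 0.4179 (41.79%);  cumulative: 0.5821, 1


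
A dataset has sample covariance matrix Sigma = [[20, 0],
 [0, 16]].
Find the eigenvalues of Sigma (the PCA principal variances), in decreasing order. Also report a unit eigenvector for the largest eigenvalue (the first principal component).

Step 1 — characteristic polynomial of 2×2 Sigma:
  det(Sigma - λI) = λ² - trace · λ + det = 0.
  trace = 20 + 16 = 36, det = 20·16 - (0)² = 320.
Step 2 — discriminant:
  Δ = trace² - 4·det = 1296 - 1280 = 16.
Step 3 — eigenvalues:
  λ = (trace ± √Δ)/2 = (36 ± 4)/2,
  λ_1 = 20,  λ_2 = 16.

Step 4 — unit eigenvector for λ_1: Sigma is diagonal, so its eigenvectors are the coordinate axes. λ_1 = 20 is the diagonal entry on the first coordinate axis, hence
  v_1 = (1, 0) (||v_1|| = 1).

λ_1 = 20,  λ_2 = 16;  v_1 ≈ (1, 0)


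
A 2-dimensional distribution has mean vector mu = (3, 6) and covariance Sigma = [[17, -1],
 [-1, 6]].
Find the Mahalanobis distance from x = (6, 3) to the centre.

Step 1 — centre the observation: (x - mu) = (3, -3).

Step 2 — invert Sigma. det(Sigma) = 17·6 - (-1)² = 101.
  Sigma^{-1} = (1/det) · [[d, -b], [-b, a]] = [[0.0594, 0.0099],
 [0.0099, 0.1683]].

Step 3 — form the quadratic (x - mu)^T · Sigma^{-1} · (x - mu):
  Sigma^{-1} · (x - mu) = (0.1485, -0.4752).
  (x - mu)^T · [Sigma^{-1} · (x - mu)] = (3)·(0.1485) + (-3)·(-0.4752) = 1.8713.

Step 4 — take square root: d = √(1.8713) ≈ 1.3679.

d(x, mu) = √(1.8713) ≈ 1.3679


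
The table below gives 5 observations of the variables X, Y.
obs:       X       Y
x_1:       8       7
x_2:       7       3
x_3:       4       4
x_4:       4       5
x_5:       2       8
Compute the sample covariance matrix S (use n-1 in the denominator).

Step 1 — column means:
  mean(X) = (8 + 7 + 4 + 4 + 2) / 5 = 25/5 = 5
  mean(Y) = (7 + 3 + 4 + 5 + 8) / 5 = 27/5 = 5.4

Step 2 — sample covariance S[i,j] = (1/(n-1)) · Σ_k (x_{k,i} - mean_i) · (x_{k,j} - mean_j), with n-1 = 4.
  S[X,X] = ((3)·(3) + (2)·(2) + (-1)·(-1) + (-1)·(-1) + (-3)·(-3)) / 4 = 24/4 = 6
  S[X,Y] = ((3)·(1.6) + (2)·(-2.4) + (-1)·(-1.4) + (-1)·(-0.4) + (-3)·(2.6)) / 4 = -6/4 = -1.5
  S[Y,Y] = ((1.6)·(1.6) + (-2.4)·(-2.4) + (-1.4)·(-1.4) + (-0.4)·(-0.4) + (2.6)·(2.6)) / 4 = 17.2/4 = 4.3

S is symmetric (S[j,i] = S[i,j]). Assembling:

S = [[6, -1.5],
 [-1.5, 4.3]]


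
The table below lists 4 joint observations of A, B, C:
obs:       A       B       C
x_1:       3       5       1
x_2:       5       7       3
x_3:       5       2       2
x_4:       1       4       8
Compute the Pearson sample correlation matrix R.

Step 1 — column means:
  mean(A) = (3 + 5 + 5 + 1) / 4 = 14/4 = 3.5
  mean(B) = (5 + 7 + 2 + 4) / 4 = 18/4 = 4.5
  mean(C) = (1 + 3 + 2 + 8) / 4 = 14/4 = 3.5

Step 2 — sample variances and covariances s[i,j] = (1/(n-1)) · Σ_k (x_{k,i} - mean_i) · (x_{k,j} - mean_j), with n-1 = 3:
  s[A,A] = ((-0.5)·(-0.5) + (1.5)·(1.5) + (1.5)·(1.5) + (-2.5)·(-2.5)) / 3 = 11/3 = 3.6667
  s[A,B] = ((-0.5)·(0.5) + (1.5)·(2.5) + (1.5)·(-2.5) + (-2.5)·(-0.5)) / 3 = 1/3 = 0.3333
  s[A,C] = ((-0.5)·(-2.5) + (1.5)·(-0.5) + (1.5)·(-1.5) + (-2.5)·(4.5)) / 3 = -13/3 = -4.3333
  s[B,B] = ((0.5)·(0.5) + (2.5)·(2.5) + (-2.5)·(-2.5) + (-0.5)·(-0.5)) / 3 = 13/3 = 4.3333
  s[B,C] = ((0.5)·(-2.5) + (2.5)·(-0.5) + (-2.5)·(-1.5) + (-0.5)·(4.5)) / 3 = -1/3 = -0.3333
  s[C,C] = ((-2.5)·(-2.5) + (-0.5)·(-0.5) + (-1.5)·(-1.5) + (4.5)·(4.5)) / 3 = 29/3 = 9.6667
  Sample standard deviations s_i = √(s[i,i]):
  s(A) = √(3.6667) = 1.9149
  s(B) = √(4.3333) = 2.0817
  s(C) = √(9.6667) = 3.1091

Step 3 — r_{ij} = s_{ij} / (s_i · s_j):
  r[A,A] = 1 (diagonal).
  r[A,B] = 0.3333 / (1.9149 · 2.0817) = 0.3333 / 3.9861 = 0.0836
  r[A,C] = -4.3333 / (1.9149 · 3.1091) = -4.3333 / 5.9535 = -0.7279
  r[B,B] = 1 (diagonal).
  r[B,C] = -0.3333 / (2.0817 · 3.1091) = -0.3333 / 6.4722 = -0.0515
  r[C,C] = 1 (diagonal).

R is symmetric with unit diagonal. Assembling:

R = [[1, 0.0836, -0.7279],
 [0.0836, 1, -0.0515],
 [-0.7279, -0.0515, 1]]


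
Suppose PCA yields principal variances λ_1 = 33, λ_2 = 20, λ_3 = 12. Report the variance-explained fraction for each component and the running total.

Step 1 — total variance = trace(Sigma) = Σ λ_i = 33 + 20 + 12 = 65.

Step 2 — fraction explained by component i = λ_i / Σ λ:
  PC1: 33/65 = 0.5077
  PC2: 20/65 = 0.3077
  PC3: 12/65 = 0.1846

Step 3 — cumulative fraction after k components = (λ_1 + ... + λ_k) / Σ λ:
  k = 1: 33/65 = 0.5077
  k = 2: (33 + 20)/65 = 53/65 = 0.8154
  k = 3: (33 + 20 + 12)/65 = 65/65 = 1

Summary (fraction, with percent):

explained: PC1 0.5077 (50.77%), PC2 0.3077 (30.77%), PC3 0.1846 (18.46%);  cumulative: 0.5077, 0.8154, 1


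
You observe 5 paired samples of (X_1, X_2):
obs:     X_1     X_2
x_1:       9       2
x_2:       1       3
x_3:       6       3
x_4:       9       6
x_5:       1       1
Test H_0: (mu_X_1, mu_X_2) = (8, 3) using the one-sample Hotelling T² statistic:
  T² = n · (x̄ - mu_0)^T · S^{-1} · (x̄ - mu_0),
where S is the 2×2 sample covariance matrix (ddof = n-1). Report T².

Step 1 — sample mean vector:
  mean(X_1) = (9 + 1 + 6 + 9 + 1) / 5 = 26/5 = 5.2
  mean(X_2) = (2 + 3 + 3 + 6 + 1) / 5 = 15/5 = 3
  x̄ = (5.2, 3),  deviation x̄ - mu_0 = (5.2, 3) - (8, 3) = (-2.8, 0).

Step 2 — sample covariance matrix, S[i,j] = (1/(n-1)) · Σ_k (x_{k,i} - mean_i) · (x_{k,j} - mean_j), divisor n-1 = 4:
  S[X_1,X_1] = ((3.8)·(3.8) + (-4.2)·(-4.2) + (0.8)·(0.8) + (3.8)·(3.8) + (-4.2)·(-4.2)) / 4 = 64.8/4 = 16.2
  S[X_1,X_2] = ((3.8)·(-1) + (-4.2)·(0) + (0.8)·(0) + (3.8)·(3) + (-4.2)·(-2)) / 4 = 16/4 = 4
  S[X_2,X_2] = ((-1)·(-1) + (0)·(0) + (0)·(0) + (3)·(3) + (-2)·(-2)) / 4 = 14/4 = 3.5
  S = [[16.2, 4],
 [4, 3.5]].

Step 3 — invert S. det(S) = 16.2·3.5 - (4)² = 40.7.
  S^{-1} = (1/det) · [[d, -b], [-b, a]] = [[0.086, -0.0983],
 [-0.0983, 0.398]].

Step 4 — quadratic form (x̄ - mu_0)^T · S^{-1} · (x̄ - mu_0):
  S^{-1} · (x̄ - mu_0) = (-0.2408, 0.2752),
  (x̄ - mu_0)^T · [...] = (-2.8)·(-0.2408) + (0)·(0.2752) = 0.6742.

Step 5 — scale by n: T² = 5 · 0.6742 = 3.371.

T² ≈ 3.371


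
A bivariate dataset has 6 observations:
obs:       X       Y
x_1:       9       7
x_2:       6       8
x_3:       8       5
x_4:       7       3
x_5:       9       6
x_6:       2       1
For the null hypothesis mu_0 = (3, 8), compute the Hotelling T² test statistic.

Step 1 — sample mean vector:
  mean(X) = (9 + 6 + 8 + 7 + 9 + 2) / 6 = 41/6 = 6.8333
  mean(Y) = (7 + 8 + 5 + 3 + 6 + 1) / 6 = 30/6 = 5
  x̄ = (6.8333, 5),  deviation x̄ - mu_0 = (6.8333, 5) - (3, 8) = (3.8333, -3).

Step 2 — sample covariance matrix, S[i,j] = (1/(n-1)) · Σ_k (x_{k,i} - mean_i) · (x_{k,j} - mean_j), divisor n-1 = 5:
  S[X,X] = ((2.1667)·(2.1667) + (-0.8333)·(-0.8333) + (1.1667)·(1.1667) + (0.1667)·(0.1667) + (2.1667)·(2.1667) + (-4.8333)·(-4.8333)) / 5 = 34.8333/5 = 6.9667
  S[X,Y] = ((2.1667)·(2) + (-0.8333)·(3) + (1.1667)·(0) + (0.1667)·(-2) + (2.1667)·(1) + (-4.8333)·(-4)) / 5 = 23/5 = 4.6
  S[Y,Y] = ((2)·(2) + (3)·(3) + (0)·(0) + (-2)·(-2) + (1)·(1) + (-4)·(-4)) / 5 = 34/5 = 6.8
  S = [[6.9667, 4.6],
 [4.6, 6.8]].

Step 3 — invert S. det(S) = 6.9667·6.8 - (4.6)² = 26.2133.
  S^{-1} = (1/det) · [[d, -b], [-b, a]] = [[0.2594, -0.1755],
 [-0.1755, 0.2658]].

Step 4 — quadratic form (x̄ - mu_0)^T · S^{-1} · (x̄ - mu_0):
  S^{-1} · (x̄ - mu_0) = (1.5209, -1.47),
  (x̄ - mu_0)^T · [...] = (3.8333)·(1.5209) + (-3)·(-1.47) = 10.2399.

Step 5 — scale by n: T² = 6 · 10.2399 = 61.4395.

T² ≈ 61.4395


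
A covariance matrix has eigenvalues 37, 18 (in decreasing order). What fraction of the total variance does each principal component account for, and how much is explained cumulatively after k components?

Step 1 — total variance = trace(Sigma) = Σ λ_i = 37 + 18 = 55.

Step 2 — fraction explained by component i = λ_i / Σ λ:
  PC1: 37/55 = 0.6727
  PC2: 18/55 = 0.3273

Step 3 — cumulative fraction after k components = (λ_1 + ... + λ_k) / Σ λ:
  k = 1: 37/55 = 0.6727
  k = 2: (37 + 18)/55 = 55/55 = 1

Summary (fraction, with percent):

explained: PC1 0.6727 (67.27%), PC2 0.3273 (32.73%);  cumulative: 0.6727, 1


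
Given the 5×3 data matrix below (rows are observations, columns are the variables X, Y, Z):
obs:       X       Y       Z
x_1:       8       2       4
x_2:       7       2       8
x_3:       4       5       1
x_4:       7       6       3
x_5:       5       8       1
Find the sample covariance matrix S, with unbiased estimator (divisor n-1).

Step 1 — column means:
  mean(X) = (8 + 7 + 4 + 7 + 5) / 5 = 31/5 = 6.2
  mean(Y) = (2 + 2 + 5 + 6 + 8) / 5 = 23/5 = 4.6
  mean(Z) = (4 + 8 + 1 + 3 + 1) / 5 = 17/5 = 3.4

Step 2 — sample covariance S[i,j] = (1/(n-1)) · Σ_k (x_{k,i} - mean_i) · (x_{k,j} - mean_j), with n-1 = 4.
  S[X,X] = ((1.8)·(1.8) + (0.8)·(0.8) + (-2.2)·(-2.2) + (0.8)·(0.8) + (-1.2)·(-1.2)) / 4 = 10.8/4 = 2.7
  S[X,Y] = ((1.8)·(-2.6) + (0.8)·(-2.6) + (-2.2)·(0.4) + (0.8)·(1.4) + (-1.2)·(3.4)) / 4 = -10.6/4 = -2.65
  S[X,Z] = ((1.8)·(0.6) + (0.8)·(4.6) + (-2.2)·(-2.4) + (0.8)·(-0.4) + (-1.2)·(-2.4)) / 4 = 12.6/4 = 3.15
  S[Y,Y] = ((-2.6)·(-2.6) + (-2.6)·(-2.6) + (0.4)·(0.4) + (1.4)·(1.4) + (3.4)·(3.4)) / 4 = 27.2/4 = 6.8
  S[Y,Z] = ((-2.6)·(0.6) + (-2.6)·(4.6) + (0.4)·(-2.4) + (1.4)·(-0.4) + (3.4)·(-2.4)) / 4 = -23.2/4 = -5.8
  S[Z,Z] = ((0.6)·(0.6) + (4.6)·(4.6) + (-2.4)·(-2.4) + (-0.4)·(-0.4) + (-2.4)·(-2.4)) / 4 = 33.2/4 = 8.3

S is symmetric (S[j,i] = S[i,j]). Assembling:

S = [[2.7, -2.65, 3.15],
 [-2.65, 6.8, -5.8],
 [3.15, -5.8, 8.3]]


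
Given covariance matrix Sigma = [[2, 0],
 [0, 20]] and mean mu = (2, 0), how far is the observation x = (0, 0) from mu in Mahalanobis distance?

Step 1 — centre the observation: (x - mu) = (-2, 0).

Step 2 — invert Sigma. det(Sigma) = 2·20 - (0)² = 40.
  Sigma^{-1} = (1/det) · [[d, -b], [-b, a]] = [[0.5, 0],
 [0, 0.05]].

Step 3 — form the quadratic (x - mu)^T · Sigma^{-1} · (x - mu):
  Sigma^{-1} · (x - mu) = (-1, 0).
  (x - mu)^T · [Sigma^{-1} · (x - mu)] = (-2)·(-1) + (0)·(0) = 2.

Step 4 — take square root: d = √(2) ≈ 1.4142.

d(x, mu) = √(2) ≈ 1.4142


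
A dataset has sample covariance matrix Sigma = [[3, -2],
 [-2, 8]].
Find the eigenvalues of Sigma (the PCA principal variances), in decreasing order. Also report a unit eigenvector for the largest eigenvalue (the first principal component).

Step 1 — characteristic polynomial of 2×2 Sigma:
  det(Sigma - λI) = λ² - trace · λ + det = 0.
  trace = 3 + 8 = 11, det = 3·8 - (-2)² = 20.
Step 2 — discriminant:
  Δ = trace² - 4·det = 121 - 80 = 41.
Step 3 — eigenvalues:
  λ = (trace ± √Δ)/2 = (11 ± 6.4031)/2,
  λ_1 = 8.7016,  λ_2 = 2.2984.

Step 4 — unit eigenvector for λ_1: solve (Sigma - λ_1 I)v = 0. First row:
  (3 - 8.7016)·v_x + (-2)·v_y = 0, i.e. (-5.7016)·v_x + (-2)·v_y = 0,
  so v ∝ (b, λ_1 - a) = (-2, 5.7016); multiply by -1 so the first entry is positive: u = (2, -5.7016).
  ||u|| = √((2)² + (-5.7016)²) = √(36.5078) ≈ 6.0422,
  v_1 = u/||u|| ≈ (0.331, -0.9436) (||v_1|| = 1).

λ_1 = 8.7016,  λ_2 = 2.2984;  v_1 ≈ (0.331, -0.9436)


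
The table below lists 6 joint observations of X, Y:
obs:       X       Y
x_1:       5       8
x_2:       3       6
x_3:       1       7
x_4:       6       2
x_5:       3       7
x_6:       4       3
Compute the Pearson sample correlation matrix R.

Step 1 — column means:
  mean(X) = (5 + 3 + 1 + 6 + 3 + 4) / 6 = 22/6 = 3.6667
  mean(Y) = (8 + 6 + 7 + 2 + 7 + 3) / 6 = 33/6 = 5.5

Step 2 — sample variances and covariances s[i,j] = (1/(n-1)) · Σ_k (x_{k,i} - mean_i) · (x_{k,j} - mean_j), with n-1 = 5:
  s[X,X] = ((1.3333)·(1.3333) + (-0.6667)·(-0.6667) + (-2.6667)·(-2.6667) + (2.3333)·(2.3333) + (-0.6667)·(-0.6667) + (0.3333)·(0.3333)) / 5 = 15.3333/5 = 3.0667
  s[X,Y] = ((1.3333)·(2.5) + (-0.6667)·(0.5) + (-2.6667)·(1.5) + (2.3333)·(-3.5) + (-0.6667)·(1.5) + (0.3333)·(-2.5)) / 5 = -11/5 = -2.2
  s[Y,Y] = ((2.5)·(2.5) + (0.5)·(0.5) + (1.5)·(1.5) + (-3.5)·(-3.5) + (1.5)·(1.5) + (-2.5)·(-2.5)) / 5 = 29.5/5 = 5.9
  Sample standard deviations s_i = √(s[i,i]):
  s(X) = √(3.0667) = 1.7512
  s(Y) = √(5.9) = 2.429

Step 3 — r_{ij} = s_{ij} / (s_i · s_j):
  r[X,X] = 1 (diagonal).
  r[X,Y] = -2.2 / (1.7512 · 2.429) = -2.2 / 4.2536 = -0.5172
  r[Y,Y] = 1 (diagonal).

R is symmetric with unit diagonal. Assembling:

R = [[1, -0.5172],
 [-0.5172, 1]]


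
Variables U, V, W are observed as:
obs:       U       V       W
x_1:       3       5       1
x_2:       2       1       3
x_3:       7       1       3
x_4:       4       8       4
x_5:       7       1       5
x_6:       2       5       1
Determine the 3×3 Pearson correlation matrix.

Step 1 — column means:
  mean(U) = (3 + 2 + 7 + 4 + 7 + 2) / 6 = 25/6 = 4.1667
  mean(V) = (5 + 1 + 1 + 8 + 1 + 5) / 6 = 21/6 = 3.5
  mean(W) = (1 + 3 + 3 + 4 + 5 + 1) / 6 = 17/6 = 2.8333

Step 2 — sample variances and covariances s[i,j] = (1/(n-1)) · Σ_k (x_{k,i} - mean_i) · (x_{k,j} - mean_j), with n-1 = 5:
  s[U,U] = ((-1.1667)·(-1.1667) + (-2.1667)·(-2.1667) + (2.8333)·(2.8333) + (-0.1667)·(-0.1667) + (2.8333)·(2.8333) + (-2.1667)·(-2.1667)) / 5 = 26.8333/5 = 5.3667
  s[U,V] = ((-1.1667)·(1.5) + (-2.1667)·(-2.5) + (2.8333)·(-2.5) + (-0.1667)·(4.5) + (2.8333)·(-2.5) + (-2.1667)·(1.5)) / 5 = -14.5/5 = -2.9
  s[U,W] = ((-1.1667)·(-1.8333) + (-2.1667)·(0.1667) + (2.8333)·(0.1667) + (-0.1667)·(1.1667) + (2.8333)·(2.1667) + (-2.1667)·(-1.8333)) / 5 = 12.1667/5 = 2.4333
  s[V,V] = ((1.5)·(1.5) + (-2.5)·(-2.5) + (-2.5)·(-2.5) + (4.5)·(4.5) + (-2.5)·(-2.5) + (1.5)·(1.5)) / 5 = 43.5/5 = 8.7
  s[V,W] = ((1.5)·(-1.8333) + (-2.5)·(0.1667) + (-2.5)·(0.1667) + (4.5)·(1.1667) + (-2.5)·(2.1667) + (1.5)·(-1.8333)) / 5 = -6.5/5 = -1.3
  s[W,W] = ((-1.8333)·(-1.8333) + (0.1667)·(0.1667) + (0.1667)·(0.1667) + (1.1667)·(1.1667) + (2.1667)·(2.1667) + (-1.8333)·(-1.8333)) / 5 = 12.8333/5 = 2.5667
  Sample standard deviations s_i = √(s[i,i]):
  s(U) = √(5.3667) = 2.3166
  s(V) = √(8.7) = 2.9496
  s(W) = √(2.5667) = 1.6021

Step 3 — r_{ij} = s_{ij} / (s_i · s_j):
  r[U,U] = 1 (diagonal).
  r[U,V] = -2.9 / (2.3166 · 2.9496) = -2.9 / 6.833 = -0.4244
  r[U,W] = 2.4333 / (2.3166 · 1.6021) = 2.4333 / 3.7114 = 0.6556
  r[V,V] = 1 (diagonal).
  r[V,W] = -1.3 / (2.9496 · 1.6021) = -1.3 / 4.7255 = -0.2751
  r[W,W] = 1 (diagonal).

R is symmetric with unit diagonal. Assembling:

R = [[1, -0.4244, 0.6556],
 [-0.4244, 1, -0.2751],
 [0.6556, -0.2751, 1]]


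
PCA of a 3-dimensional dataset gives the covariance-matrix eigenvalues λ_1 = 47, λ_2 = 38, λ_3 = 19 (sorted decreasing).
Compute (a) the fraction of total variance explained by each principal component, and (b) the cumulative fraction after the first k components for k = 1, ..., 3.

Step 1 — total variance = trace(Sigma) = Σ λ_i = 47 + 38 + 19 = 104.

Step 2 — fraction explained by component i = λ_i / Σ λ:
  PC1: 47/104 = 0.4519
  PC2: 38/104 = 0.3654
  PC3: 19/104 = 0.1827

Step 3 — cumulative fraction after k components = (λ_1 + ... + λ_k) / Σ λ:
  k = 1: 47/104 = 0.4519
  k = 2: (47 + 38)/104 = 85/104 = 0.8173
  k = 3: (47 + 38 + 19)/104 = 104/104 = 1

Summary (fraction, with percent):

explained: PC1 0.4519 (45.19%), PC2 0.3654 (36.54%), PC3 0.1827 (18.27%);  cumulative: 0.4519, 0.8173, 1


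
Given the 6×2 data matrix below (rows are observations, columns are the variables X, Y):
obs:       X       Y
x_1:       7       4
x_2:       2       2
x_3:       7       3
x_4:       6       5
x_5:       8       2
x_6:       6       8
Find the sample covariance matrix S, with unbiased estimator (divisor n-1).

Step 1 — column means:
  mean(X) = (7 + 2 + 7 + 6 + 8 + 6) / 6 = 36/6 = 6
  mean(Y) = (4 + 2 + 3 + 5 + 2 + 8) / 6 = 24/6 = 4

Step 2 — sample covariance S[i,j] = (1/(n-1)) · Σ_k (x_{k,i} - mean_i) · (x_{k,j} - mean_j), with n-1 = 5.
  S[X,X] = ((1)·(1) + (-4)·(-4) + (1)·(1) + (0)·(0) + (2)·(2) + (0)·(0)) / 5 = 22/5 = 4.4
  S[X,Y] = ((1)·(0) + (-4)·(-2) + (1)·(-1) + (0)·(1) + (2)·(-2) + (0)·(4)) / 5 = 3/5 = 0.6
  S[Y,Y] = ((0)·(0) + (-2)·(-2) + (-1)·(-1) + (1)·(1) + (-2)·(-2) + (4)·(4)) / 5 = 26/5 = 5.2

S is symmetric (S[j,i] = S[i,j]). Assembling:

S = [[4.4, 0.6],
 [0.6, 5.2]]


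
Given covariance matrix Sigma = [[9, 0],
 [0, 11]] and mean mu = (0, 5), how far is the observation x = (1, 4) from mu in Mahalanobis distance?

Step 1 — centre the observation: (x - mu) = (1, -1).

Step 2 — invert Sigma. det(Sigma) = 9·11 - (0)² = 99.
  Sigma^{-1} = (1/det) · [[d, -b], [-b, a]] = [[0.1111, 0],
 [0, 0.0909]].

Step 3 — form the quadratic (x - mu)^T · Sigma^{-1} · (x - mu):
  Sigma^{-1} · (x - mu) = (0.1111, -0.0909).
  (x - mu)^T · [Sigma^{-1} · (x - mu)] = (1)·(0.1111) + (-1)·(-0.0909) = 0.202.

Step 4 — take square root: d = √(0.202) ≈ 0.4495.

d(x, mu) = √(0.202) ≈ 0.4495


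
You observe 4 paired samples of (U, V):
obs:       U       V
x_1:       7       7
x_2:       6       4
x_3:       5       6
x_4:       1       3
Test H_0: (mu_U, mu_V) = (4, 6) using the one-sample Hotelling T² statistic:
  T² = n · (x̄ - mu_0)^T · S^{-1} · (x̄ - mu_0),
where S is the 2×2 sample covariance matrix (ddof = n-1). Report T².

Step 1 — sample mean vector:
  mean(U) = (7 + 6 + 5 + 1) / 4 = 19/4 = 4.75
  mean(V) = (7 + 4 + 6 + 3) / 4 = 20/4 = 5
  x̄ = (4.75, 5),  deviation x̄ - mu_0 = (4.75, 5) - (4, 6) = (0.75, -1).

Step 2 — sample covariance matrix, S[i,j] = (1/(n-1)) · Σ_k (x_{k,i} - mean_i) · (x_{k,j} - mean_j), divisor n-1 = 3:
  S[U,U] = ((2.25)·(2.25) + (1.25)·(1.25) + (0.25)·(0.25) + (-3.75)·(-3.75)) / 3 = 20.75/3 = 6.9167
  S[U,V] = ((2.25)·(2) + (1.25)·(-1) + (0.25)·(1) + (-3.75)·(-2)) / 3 = 11/3 = 3.6667
  S[V,V] = ((2)·(2) + (-1)·(-1) + (1)·(1) + (-2)·(-2)) / 3 = 10/3 = 3.3333
  S = [[6.9167, 3.6667],
 [3.6667, 3.3333]].

Step 3 — invert S. det(S) = 6.9167·3.3333 - (3.6667)² = 9.6111.
  S^{-1} = (1/det) · [[d, -b], [-b, a]] = [[0.3468, -0.3815],
 [-0.3815, 0.7197]].

Step 4 — quadratic form (x̄ - mu_0)^T · S^{-1} · (x̄ - mu_0):
  S^{-1} · (x̄ - mu_0) = (0.6416, -1.0058),
  (x̄ - mu_0)^T · [...] = (0.75)·(0.6416) + (-1)·(-1.0058) = 1.487.

Step 5 — scale by n: T² = 4 · 1.487 = 5.948.

T² ≈ 5.948


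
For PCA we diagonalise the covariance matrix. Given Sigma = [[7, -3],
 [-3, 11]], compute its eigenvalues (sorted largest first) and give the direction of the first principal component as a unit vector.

Step 1 — characteristic polynomial of 2×2 Sigma:
  det(Sigma - λI) = λ² - trace · λ + det = 0.
  trace = 7 + 11 = 18, det = 7·11 - (-3)² = 68.
Step 2 — discriminant:
  Δ = trace² - 4·det = 324 - 272 = 52.
Step 3 — eigenvalues:
  λ = (trace ± √Δ)/2 = (18 ± 7.2111)/2,
  λ_1 = 12.6056,  λ_2 = 5.3944.

Step 4 — unit eigenvector for λ_1: solve (Sigma - λ_1 I)v = 0. First row:
  (7 - 12.6056)·v_x + (-3)·v_y = 0, i.e. (-5.6056)·v_x + (-3)·v_y = 0,
  so v ∝ (b, λ_1 - a) = (-3, 5.6056); multiply by -1 so the first entry is positive: u = (3, -5.6056).
  ||u|| = √((3)² + (-5.6056)²) = √(40.4222) ≈ 6.3578,
  v_1 = u/||u|| ≈ (0.4719, -0.8817) (||v_1|| = 1).

λ_1 = 12.6056,  λ_2 = 5.3944;  v_1 ≈ (0.4719, -0.8817)


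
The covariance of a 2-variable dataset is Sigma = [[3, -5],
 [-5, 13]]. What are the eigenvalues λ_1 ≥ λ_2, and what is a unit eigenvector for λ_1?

Step 1 — characteristic polynomial of 2×2 Sigma:
  det(Sigma - λI) = λ² - trace · λ + det = 0.
  trace = 3 + 13 = 16, det = 3·13 - (-5)² = 14.
Step 2 — discriminant:
  Δ = trace² - 4·det = 256 - 56 = 200.
Step 3 — eigenvalues:
  λ = (trace ± √Δ)/2 = (16 ± 14.1421)/2,
  λ_1 = 15.0711,  λ_2 = 0.9289.

Step 4 — unit eigenvector for λ_1: solve (Sigma - λ_1 I)v = 0. First row:
  (3 - 15.0711)·v_x + (-5)·v_y = 0, i.e. (-12.0711)·v_x + (-5)·v_y = 0,
  so v ∝ (b, λ_1 - a) = (-5, 12.0711); multiply by -1 so the first entry is positive: u = (5, -12.0711).
  ||u|| = √((5)² + (-12.0711)²) = √(170.7107) ≈ 13.0656,
  v_1 = u/||u|| ≈ (0.3827, -0.9239) (||v_1|| = 1).

λ_1 = 15.0711,  λ_2 = 0.9289;  v_1 ≈ (0.3827, -0.9239)


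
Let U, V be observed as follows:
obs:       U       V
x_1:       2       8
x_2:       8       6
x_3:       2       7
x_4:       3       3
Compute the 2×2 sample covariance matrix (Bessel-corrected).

Step 1 — column means:
  mean(U) = (2 + 8 + 2 + 3) / 4 = 15/4 = 3.75
  mean(V) = (8 + 6 + 7 + 3) / 4 = 24/4 = 6

Step 2 — sample covariance S[i,j] = (1/(n-1)) · Σ_k (x_{k,i} - mean_i) · (x_{k,j} - mean_j), with n-1 = 3.
  S[U,U] = ((-1.75)·(-1.75) + (4.25)·(4.25) + (-1.75)·(-1.75) + (-0.75)·(-0.75)) / 3 = 24.75/3 = 8.25
  S[U,V] = ((-1.75)·(2) + (4.25)·(0) + (-1.75)·(1) + (-0.75)·(-3)) / 3 = -3/3 = -1
  S[V,V] = ((2)·(2) + (0)·(0) + (1)·(1) + (-3)·(-3)) / 3 = 14/3 = 4.6667

S is symmetric (S[j,i] = S[i,j]). Assembling:

S = [[8.25, -1],
 [-1, 4.6667]]


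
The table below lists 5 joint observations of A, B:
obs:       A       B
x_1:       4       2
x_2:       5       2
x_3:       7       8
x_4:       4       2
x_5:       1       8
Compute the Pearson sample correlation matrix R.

Step 1 — column means:
  mean(A) = (4 + 5 + 7 + 4 + 1) / 5 = 21/5 = 4.2
  mean(B) = (2 + 2 + 8 + 2 + 8) / 5 = 22/5 = 4.4

Step 2 — sample variances and covariances s[i,j] = (1/(n-1)) · Σ_k (x_{k,i} - mean_i) · (x_{k,j} - mean_j), with n-1 = 4:
  s[A,A] = ((-0.2)·(-0.2) + (0.8)·(0.8) + (2.8)·(2.8) + (-0.2)·(-0.2) + (-3.2)·(-3.2)) / 4 = 18.8/4 = 4.7
  s[A,B] = ((-0.2)·(-2.4) + (0.8)·(-2.4) + (2.8)·(3.6) + (-0.2)·(-2.4) + (-3.2)·(3.6)) / 4 = -2.4/4 = -0.6
  s[B,B] = ((-2.4)·(-2.4) + (-2.4)·(-2.4) + (3.6)·(3.6) + (-2.4)·(-2.4) + (3.6)·(3.6)) / 4 = 43.2/4 = 10.8
  Sample standard deviations s_i = √(s[i,i]):
  s(A) = √(4.7) = 2.1679
  s(B) = √(10.8) = 3.2863

Step 3 — r_{ij} = s_{ij} / (s_i · s_j):
  r[A,A] = 1 (diagonal).
  r[A,B] = -0.6 / (2.1679 · 3.2863) = -0.6 / 7.1246 = -0.0842
  r[B,B] = 1 (diagonal).

R is symmetric with unit diagonal. Assembling:

R = [[1, -0.0842],
 [-0.0842, 1]]


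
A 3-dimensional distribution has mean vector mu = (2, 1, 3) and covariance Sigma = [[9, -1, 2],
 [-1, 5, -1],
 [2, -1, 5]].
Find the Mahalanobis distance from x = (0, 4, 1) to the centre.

Step 1 — centre the observation: (x - mu) = (-2, 3, -2).

Step 2 — invert Sigma (cofactor / det for 3×3, or solve directly):
  Sigma^{-1} = [[0.1231, 0.0154, -0.0462],
 [0.0154, 0.2103, 0.0359],
 [-0.0462, 0.0359, 0.2256]].

Step 3 — form the quadratic (x - mu)^T · Sigma^{-1} · (x - mu):
  Sigma^{-1} · (x - mu) = (-0.1077, 0.5282, -0.2513).
  (x - mu)^T · [Sigma^{-1} · (x - mu)] = (-2)·(-0.1077) + (3)·(0.5282) + (-2)·(-0.2513) = 2.3026.

Step 4 — take square root: d = √(2.3026) ≈ 1.5174.

d(x, mu) = √(2.3026) ≈ 1.5174


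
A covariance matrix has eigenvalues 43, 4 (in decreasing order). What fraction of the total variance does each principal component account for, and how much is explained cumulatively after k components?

Step 1 — total variance = trace(Sigma) = Σ λ_i = 43 + 4 = 47.

Step 2 — fraction explained by component i = λ_i / Σ λ:
  PC1: 43/47 = 0.9149
  PC2: 4/47 = 0.0851

Step 3 — cumulative fraction after k components = (λ_1 + ... + λ_k) / Σ λ:
  k = 1: 43/47 = 0.9149
  k = 2: (43 + 4)/47 = 47/47 = 1

Summary (fraction, with percent):

explained: PC1 0.9149 (91.49%), PC2 0.0851 (8.51%);  cumulative: 0.9149, 1


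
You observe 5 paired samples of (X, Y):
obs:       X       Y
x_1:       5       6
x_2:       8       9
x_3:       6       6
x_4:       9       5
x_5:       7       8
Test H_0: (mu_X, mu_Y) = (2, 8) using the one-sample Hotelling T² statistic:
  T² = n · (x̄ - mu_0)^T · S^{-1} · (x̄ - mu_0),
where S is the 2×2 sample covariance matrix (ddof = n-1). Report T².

Step 1 — sample mean vector:
  mean(X) = (5 + 8 + 6 + 9 + 7) / 5 = 35/5 = 7
  mean(Y) = (6 + 9 + 6 + 5 + 8) / 5 = 34/5 = 6.8
  x̄ = (7, 6.8),  deviation x̄ - mu_0 = (7, 6.8) - (2, 8) = (5, -1.2).

Step 2 — sample covariance matrix, S[i,j] = (1/(n-1)) · Σ_k (x_{k,i} - mean_i) · (x_{k,j} - mean_j), divisor n-1 = 4:
  S[X,X] = ((-2)·(-2) + (1)·(1) + (-1)·(-1) + (2)·(2) + (0)·(0)) / 4 = 10/4 = 2.5
  S[X,Y] = ((-2)·(-0.8) + (1)·(2.2) + (-1)·(-0.8) + (2)·(-1.8) + (0)·(1.2)) / 4 = 1/4 = 0.25
  S[Y,Y] = ((-0.8)·(-0.8) + (2.2)·(2.2) + (-0.8)·(-0.8) + (-1.8)·(-1.8) + (1.2)·(1.2)) / 4 = 10.8/4 = 2.7
  S = [[2.5, 0.25],
 [0.25, 2.7]].

Step 3 — invert S. det(S) = 2.5·2.7 - (0.25)² = 6.6875.
  S^{-1} = (1/det) · [[d, -b], [-b, a]] = [[0.4037, -0.0374],
 [-0.0374, 0.3738]].

Step 4 — quadratic form (x̄ - mu_0)^T · S^{-1} · (x̄ - mu_0):
  S^{-1} · (x̄ - mu_0) = (2.0636, -0.6355),
  (x̄ - mu_0)^T · [...] = (5)·(2.0636) + (-1.2)·(-0.6355) = 11.0804.

Step 5 — scale by n: T² = 5 · 11.0804 = 55.4019.

T² ≈ 55.4019


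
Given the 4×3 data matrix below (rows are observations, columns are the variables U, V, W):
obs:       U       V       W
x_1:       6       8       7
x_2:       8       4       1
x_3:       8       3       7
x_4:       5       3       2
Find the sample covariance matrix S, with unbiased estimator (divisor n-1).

Step 1 — column means:
  mean(U) = (6 + 8 + 8 + 5) / 4 = 27/4 = 6.75
  mean(V) = (8 + 4 + 3 + 3) / 4 = 18/4 = 4.5
  mean(W) = (7 + 1 + 7 + 2) / 4 = 17/4 = 4.25

Step 2 — sample covariance S[i,j] = (1/(n-1)) · Σ_k (x_{k,i} - mean_i) · (x_{k,j} - mean_j), with n-1 = 3.
  S[U,U] = ((-0.75)·(-0.75) + (1.25)·(1.25) + (1.25)·(1.25) + (-1.75)·(-1.75)) / 3 = 6.75/3 = 2.25
  S[U,V] = ((-0.75)·(3.5) + (1.25)·(-0.5) + (1.25)·(-1.5) + (-1.75)·(-1.5)) / 3 = -2.5/3 = -0.8333
  S[U,W] = ((-0.75)·(2.75) + (1.25)·(-3.25) + (1.25)·(2.75) + (-1.75)·(-2.25)) / 3 = 1.25/3 = 0.4167
  S[V,V] = ((3.5)·(3.5) + (-0.5)·(-0.5) + (-1.5)·(-1.5) + (-1.5)·(-1.5)) / 3 = 17/3 = 5.6667
  S[V,W] = ((3.5)·(2.75) + (-0.5)·(-3.25) + (-1.5)·(2.75) + (-1.5)·(-2.25)) / 3 = 10.5/3 = 3.5
  S[W,W] = ((2.75)·(2.75) + (-3.25)·(-3.25) + (2.75)·(2.75) + (-2.25)·(-2.25)) / 3 = 30.75/3 = 10.25

S is symmetric (S[j,i] = S[i,j]). Assembling:

S = [[2.25, -0.8333, 0.4167],
 [-0.8333, 5.6667, 3.5],
 [0.4167, 3.5, 10.25]]


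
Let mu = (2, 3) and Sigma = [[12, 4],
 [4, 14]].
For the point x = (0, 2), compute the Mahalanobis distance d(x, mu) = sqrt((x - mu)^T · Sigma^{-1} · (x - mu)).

Step 1 — centre the observation: (x - mu) = (-2, -1).

Step 2 — invert Sigma. det(Sigma) = 12·14 - (4)² = 152.
  Sigma^{-1} = (1/det) · [[d, -b], [-b, a]] = [[0.0921, -0.0263],
 [-0.0263, 0.0789]].

Step 3 — form the quadratic (x - mu)^T · Sigma^{-1} · (x - mu):
  Sigma^{-1} · (x - mu) = (-0.1579, -0.0263).
  (x - mu)^T · [Sigma^{-1} · (x - mu)] = (-2)·(-0.1579) + (-1)·(-0.0263) = 0.3421.

Step 4 — take square root: d = √(0.3421) ≈ 0.5849.

d(x, mu) = √(0.3421) ≈ 0.5849


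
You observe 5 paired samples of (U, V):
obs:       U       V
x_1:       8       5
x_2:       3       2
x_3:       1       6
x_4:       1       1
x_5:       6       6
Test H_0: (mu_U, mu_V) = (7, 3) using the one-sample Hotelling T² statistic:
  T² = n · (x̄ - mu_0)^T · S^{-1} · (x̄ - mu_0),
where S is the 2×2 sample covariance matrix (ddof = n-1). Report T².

Step 1 — sample mean vector:
  mean(U) = (8 + 3 + 1 + 1 + 6) / 5 = 19/5 = 3.8
  mean(V) = (5 + 2 + 6 + 1 + 6) / 5 = 20/5 = 4
  x̄ = (3.8, 4),  deviation x̄ - mu_0 = (3.8, 4) - (7, 3) = (-3.2, 1).

Step 2 — sample covariance matrix, S[i,j] = (1/(n-1)) · Σ_k (x_{k,i} - mean_i) · (x_{k,j} - mean_j), divisor n-1 = 4:
  S[U,U] = ((4.2)·(4.2) + (-0.8)·(-0.8) + (-2.8)·(-2.8) + (-2.8)·(-2.8) + (2.2)·(2.2)) / 4 = 38.8/4 = 9.7
  S[U,V] = ((4.2)·(1) + (-0.8)·(-2) + (-2.8)·(2) + (-2.8)·(-3) + (2.2)·(2)) / 4 = 13/4 = 3.25
  S[V,V] = ((1)·(1) + (-2)·(-2) + (2)·(2) + (-3)·(-3) + (2)·(2)) / 4 = 22/4 = 5.5
  S = [[9.7, 3.25],
 [3.25, 5.5]].

Step 3 — invert S. det(S) = 9.7·5.5 - (3.25)² = 42.7875.
  S^{-1} = (1/det) · [[d, -b], [-b, a]] = [[0.1285, -0.076],
 [-0.076, 0.2267]].

Step 4 — quadratic form (x̄ - mu_0)^T · S^{-1} · (x̄ - mu_0):
  S^{-1} · (x̄ - mu_0) = (-0.4873, 0.4698),
  (x̄ - mu_0)^T · [...] = (-3.2)·(-0.4873) + (1)·(0.4698) = 2.0291.

Step 5 — scale by n: T² = 5 · 2.0291 = 10.1455.

T² ≈ 10.1455


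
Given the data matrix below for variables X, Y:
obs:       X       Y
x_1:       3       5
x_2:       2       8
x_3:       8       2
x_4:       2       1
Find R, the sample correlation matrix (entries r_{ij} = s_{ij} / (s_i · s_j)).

Step 1 — column means:
  mean(X) = (3 + 2 + 8 + 2) / 4 = 15/4 = 3.75
  mean(Y) = (5 + 8 + 2 + 1) / 4 = 16/4 = 4

Step 2 — sample variances and covariances s[i,j] = (1/(n-1)) · Σ_k (x_{k,i} - mean_i) · (x_{k,j} - mean_j), with n-1 = 3:
  s[X,X] = ((-0.75)·(-0.75) + (-1.75)·(-1.75) + (4.25)·(4.25) + (-1.75)·(-1.75)) / 3 = 24.75/3 = 8.25
  s[X,Y] = ((-0.75)·(1) + (-1.75)·(4) + (4.25)·(-2) + (-1.75)·(-3)) / 3 = -11/3 = -3.6667
  s[Y,Y] = ((1)·(1) + (4)·(4) + (-2)·(-2) + (-3)·(-3)) / 3 = 30/3 = 10
  Sample standard deviations s_i = √(s[i,i]):
  s(X) = √(8.25) = 2.8723
  s(Y) = √(10) = 3.1623

Step 3 — r_{ij} = s_{ij} / (s_i · s_j):
  r[X,X] = 1 (diagonal).
  r[X,Y] = -3.6667 / (2.8723 · 3.1623) = -3.6667 / 9.083 = -0.4037
  r[Y,Y] = 1 (diagonal).

R is symmetric with unit diagonal. Assembling:

R = [[1, -0.4037],
 [-0.4037, 1]]


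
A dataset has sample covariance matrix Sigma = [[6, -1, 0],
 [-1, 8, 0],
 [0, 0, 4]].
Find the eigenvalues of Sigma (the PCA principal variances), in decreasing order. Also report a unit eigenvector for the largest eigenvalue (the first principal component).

Step 1 — characteristic polynomial p(λ) = det(λI - Sigma) = λ³ - tr·λ² + c_1·λ - det, where tr = trace, c_1 = sum of the principal 2×2 minors, det = det(Sigma):
  tr = 6 + 8 + 4 = 18,
  c_1 = (6·8 - (-1)²) + (6·4 - (0)²) + (8·4 - (0)²) = 47 + 24 + 32 = 103,
  det = 6·(8·4 - (0)²) - (-1)·((-1)·4 - (0)·(0)) + (0)·((-1)·(0) - 8·(0)) = 6·(32) - (-1)·(-4) + (0)·(0) = 188.
  So p(λ) = λ³ - 18λ² + 103λ - 188.
Step 2 — look for an integer root (rational root theorem: any rational root is an integer divisor of 188). Testing λ = 4:
  p(4) = 64 - 288 + 412 - 188 = 0  ✓
  Dividing out (λ - 4): p(λ) = (λ - 4)(λ² - 14λ + 47).
Step 3 — remaining eigenvalues from the quadratic λ² - 14λ + 47 = 0:
  Δ = 14² - 4·47 = 196 - 188 = 8,  λ = (14 ± √8)/2 = (14 ± 2.8284)/2 ≈ 8.4142 or 5.5858.
  Sorted: λ_1 = 8.4142,  λ_2 = 5.5858,  λ_3 = 4  (check: sum = 18 = tr ✓).

Step 4 — unit eigenvector for λ_1 ≈ 8.4142: v spans the null space of (Sigma - λ_1 I), whose rows are
  r_1 = (-2.4142, -1, 0),  r_2 = (-1, -0.4142, 0),  r_3 = (0, 0, -4.4142).
  v is orthogonal to every row, so take v ∝ r_1 × r_3 = ((-1)·(-4.4142) - (0)·(0), (0)·(0) - (-2.4142)·(-4.4142), (-2.4142)·(0) - (-1)·(0)) ≈ (4.4142, -10.6569, 0).
  Let u = (4.4142, -10.6569, 0).
  ||u|| = √((4.4142)² + (-10.6569)² + (0)²) = √(133.0538) ≈ 11.5349,  v_1 = u/||u|| ≈ (0.3827, -0.9239, 0) (||v_1|| = 1).

λ_1 = 8.4142,  λ_2 = 5.5858,  λ_3 = 4;  v_1 ≈ (0.3827, -0.9239, 0)
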